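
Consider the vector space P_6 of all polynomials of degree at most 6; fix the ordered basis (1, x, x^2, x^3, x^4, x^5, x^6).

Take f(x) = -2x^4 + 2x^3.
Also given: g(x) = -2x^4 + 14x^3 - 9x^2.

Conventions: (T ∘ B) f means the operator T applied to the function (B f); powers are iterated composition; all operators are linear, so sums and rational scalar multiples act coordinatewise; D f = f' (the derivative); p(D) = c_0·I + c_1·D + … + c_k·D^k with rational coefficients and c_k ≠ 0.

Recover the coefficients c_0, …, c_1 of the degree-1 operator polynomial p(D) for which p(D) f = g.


p(D) = I − (3/2)·D, i.e. c_0 = 1, c_1 = -3/2

D^0 f = -2x^4 + 2x^3
D^1 f = -8x^3 + 6x^2
matching coefficients of g against c_0 f + c_1 Df + … from the top degree down determines the c_i
solution: c_0 = 1, c_1 = -3/2


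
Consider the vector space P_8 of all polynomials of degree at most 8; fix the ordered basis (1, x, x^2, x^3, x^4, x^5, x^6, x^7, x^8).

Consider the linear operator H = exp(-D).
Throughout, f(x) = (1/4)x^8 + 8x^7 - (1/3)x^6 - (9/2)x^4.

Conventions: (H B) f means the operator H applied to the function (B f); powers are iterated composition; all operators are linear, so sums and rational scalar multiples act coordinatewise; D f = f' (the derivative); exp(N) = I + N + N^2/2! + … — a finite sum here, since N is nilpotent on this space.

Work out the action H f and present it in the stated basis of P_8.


the result is g(x) = (1/4)x^8 + 6x^7 - (148/3)x^6 + 156x^5 - 272x^4 + (872/3)x^3 - 193x^2 + 74x - 151/12

order-1 term: -2x^7 - 56x^6 + 2x^5 + 18x^3
order-2 term: 7x^6 + 168x^5 - 5x^4 - 27x^2
order-3 term: -14x^5 - 280x^4 + (20/3)x^3 + 18x
order-4 term: (35/2)x^4 + 280x^3 - 5x^2 - 9/2
order-5 term: -14x^3 - 168x^2 + 2x
order-6 term: 7x^2 + 56x - 1/3
order-7 term: -2x - 8
order-8 term: 1/4
the series for exp(-D) f terminates at order 8
exp(-D) f = (1/4)x^8 + 6x^7 - (148/3)x^6 + 156x^5 - 272x^4 + (872/3)x^3 - 193x^2 + 74x - 151/12


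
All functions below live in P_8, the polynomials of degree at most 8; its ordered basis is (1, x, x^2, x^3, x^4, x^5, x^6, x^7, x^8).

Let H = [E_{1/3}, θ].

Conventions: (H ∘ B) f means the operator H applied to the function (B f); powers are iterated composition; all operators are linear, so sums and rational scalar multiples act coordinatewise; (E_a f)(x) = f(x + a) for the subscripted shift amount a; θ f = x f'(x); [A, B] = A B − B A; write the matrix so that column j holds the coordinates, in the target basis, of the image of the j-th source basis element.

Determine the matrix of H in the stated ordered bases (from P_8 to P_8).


the matrix is [[0, 1/3, 2/9, 1/9, 4/81, 5/243, 2/243, 7/2187, 8/6561]; [0, 0, 2/3, 2/3, 4/9, 20/81, 10/81, 14/243, 56/2187]; [0, 0, 0, 1, 4/3, 10/9, 20/27, 35/81, 56/243]; [0, 0, 0, 0, 4/3, 20/9, 20/9, 140/81, 280/243]; [0, 0, 0, 0, 0, 5/3, 10/3, 35/9, 280/81]; [0, 0, 0, 0, 0, 0, 2, 14/3, 56/9]; [0, 0, 0, 0, 0, 0, 0, 7/3, 56/9]; [0, 0, 0, 0, 0, 0, 0, 0, 8/3]; [0, 0, 0, 0, 0, 0, 0, 0, 0]] (rows listed top to bottom)

image of 1: 0
image of x: 1/3
image of x^2: (2/3)x + 2/9
image of x^3: x^2 + (2/3)x + 1/9
image of x^4: (4/3)x^3 + (4/3)x^2 + (4/9)x + 4/81
image of x^5: (5/3)x^4 + (20/9)x^3 + (10/9)x^2 + (20/81)x + 5/243
image of x^6: 2x^5 + (10/3)x^4 + (20/9)x^3 + (20/27)x^2 + (10/81)x + 2/243
image of x^7: (7/3)x^6 + (14/3)x^5 + (35/9)x^4 + (140/81)x^3 + (35/81)x^2 + (14/243)x + 7/2187
image of x^8: (8/3)x^7 + (56/9)x^6 + (56/9)x^5 + (280/81)x^4 + (280/243)x^3 + (56/243)x^2 + (56/2187)x + 8/6561
each image's coordinates form column j of the matrix


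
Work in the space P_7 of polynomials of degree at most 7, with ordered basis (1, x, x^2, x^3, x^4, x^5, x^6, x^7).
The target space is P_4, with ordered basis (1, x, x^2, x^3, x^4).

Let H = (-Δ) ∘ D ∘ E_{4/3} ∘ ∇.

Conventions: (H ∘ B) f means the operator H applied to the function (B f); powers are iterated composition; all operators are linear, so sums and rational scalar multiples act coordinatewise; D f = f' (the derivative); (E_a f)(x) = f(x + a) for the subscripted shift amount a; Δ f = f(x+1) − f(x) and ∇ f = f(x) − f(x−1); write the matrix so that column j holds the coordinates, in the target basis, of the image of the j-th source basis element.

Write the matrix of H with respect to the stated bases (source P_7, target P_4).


image of 1: 0
image of x: 0
image of x^2: 0
image of x^3: -6
image of x^4: -24x - 32
image of x^5: -60x^2 - 160x - 350/3
image of x^6: -120x^3 - 480x^2 - 700x - 3280/9
image of x^7: -210x^4 - 1120x^3 - 2450x^2 - (22960/9)x - 28378/27
each image's coordinates form column j of the matrix

the matrix is [[0, 0, 0, -6, -32, -350/3, -3280/9, -28378/27]; [0, 0, 0, 0, -24, -160, -700, -22960/9]; [0, 0, 0, 0, 0, -60, -480, -2450]; [0, 0, 0, 0, 0, 0, -120, -1120]; [0, 0, 0, 0, 0, 0, 0, -210]] (rows listed top to bottom)


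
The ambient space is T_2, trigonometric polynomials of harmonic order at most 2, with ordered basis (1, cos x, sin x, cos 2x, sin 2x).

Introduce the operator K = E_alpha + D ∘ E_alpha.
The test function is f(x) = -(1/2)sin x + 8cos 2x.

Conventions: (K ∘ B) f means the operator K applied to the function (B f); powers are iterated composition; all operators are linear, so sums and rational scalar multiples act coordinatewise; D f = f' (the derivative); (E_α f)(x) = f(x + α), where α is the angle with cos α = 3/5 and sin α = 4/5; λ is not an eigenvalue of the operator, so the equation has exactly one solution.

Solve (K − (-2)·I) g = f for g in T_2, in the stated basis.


write g with unknown coordinates in the stated basis and equate coefficients in (K − (-2)·I) g = f
solving from the highest basis element down gives g = (7/52)cos x - (9/52)sin x - 8cos 2x + 16sin 2x
check: K g = -(7/26)cos x - (2/13)sin x + 24cos 2x - 32sin 2x
so K g − (-2)·g = -(1/2)sin x + 8cos 2x = f ✓

g(x) = (7/52)cos x - (9/52)sin x - 8cos 2x + 16sin 2x


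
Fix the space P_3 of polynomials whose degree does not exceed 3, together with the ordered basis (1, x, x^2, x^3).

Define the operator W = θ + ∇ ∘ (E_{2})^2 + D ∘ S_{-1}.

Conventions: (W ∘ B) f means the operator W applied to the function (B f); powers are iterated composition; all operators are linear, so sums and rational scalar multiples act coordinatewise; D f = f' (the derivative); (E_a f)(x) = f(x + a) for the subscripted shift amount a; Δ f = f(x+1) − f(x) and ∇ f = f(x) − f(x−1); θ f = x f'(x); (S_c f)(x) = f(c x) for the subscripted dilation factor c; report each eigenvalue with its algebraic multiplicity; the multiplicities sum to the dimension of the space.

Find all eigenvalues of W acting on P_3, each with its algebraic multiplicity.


image of 1: 0
image of x: x
image of x^2: 2x^2 + 4x + 7
image of x^3: 3x^3 + 21x + 37
the matrix is upper triangular; its diagonal is (0, 1, 2, 3)
for a triangular matrix the eigenvalues are the diagonal entries, with algebraic multiplicity their repetition count

λ = 0 (multiplicity 1), λ = 1 (multiplicity 1), λ = 2 (multiplicity 1), λ = 3 (multiplicity 1)


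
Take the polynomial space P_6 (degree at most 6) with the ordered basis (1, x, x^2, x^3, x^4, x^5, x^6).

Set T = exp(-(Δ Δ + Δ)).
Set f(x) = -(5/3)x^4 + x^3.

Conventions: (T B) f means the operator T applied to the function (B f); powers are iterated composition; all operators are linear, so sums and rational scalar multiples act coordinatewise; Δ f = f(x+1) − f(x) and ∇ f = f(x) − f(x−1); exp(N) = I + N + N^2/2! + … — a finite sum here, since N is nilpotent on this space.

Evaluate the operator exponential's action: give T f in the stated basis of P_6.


the image equals g(x) = -(5/3)x^4 + (23/3)x^3 + 17x^2 - (38/3)x - 112/3

order-1 term: (20/3)x^3 + 27x^2 + (113/3)x + 18
order-2 term: -10x^2 - 57x - 248/3
order-3 term: (20/3)x + 29
order-4 term: -5/3
the series for exp(-(Δ Δ + Δ)) f terminates at order 4
exp(-(Δ Δ + Δ)) f = -(5/3)x^4 + (23/3)x^3 + 17x^2 - (38/3)x - 112/3


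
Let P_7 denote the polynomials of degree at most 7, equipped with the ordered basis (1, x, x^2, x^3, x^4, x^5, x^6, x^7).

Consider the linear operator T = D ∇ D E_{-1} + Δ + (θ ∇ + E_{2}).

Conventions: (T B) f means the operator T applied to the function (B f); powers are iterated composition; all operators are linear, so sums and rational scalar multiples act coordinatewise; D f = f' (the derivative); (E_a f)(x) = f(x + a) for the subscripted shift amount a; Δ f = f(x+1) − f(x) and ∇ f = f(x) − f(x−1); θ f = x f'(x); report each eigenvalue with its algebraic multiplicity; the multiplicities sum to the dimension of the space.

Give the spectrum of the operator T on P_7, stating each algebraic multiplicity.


image of 1: 1
image of x: x + 3
image of x^2: x^2 + 8x + 5
image of x^3: x^3 + 15x^2 + 12x + 15
image of x^4: x^4 + 24x^3 + 18x^2 + 64x - 19
image of x^5: x^5 + 35x^4 + 20x^3 + 170x^2 - 100x + 173
image of x^6: x^6 + 48x^5 + 15x^4 + 360x^3 - 315x^2 + 1044x - 385
image of x^7: x^7 + 63x^6 + 665x^4 - 770x^3 + 3675x^2 - 2702x + 1431
the matrix is upper triangular; its diagonal is (1, 1, 1, 1, 1, 1, 1, 1)
for a triangular matrix the eigenvalues are the diagonal entries, with algebraic multiplicity their repetition count

λ = 1 (multiplicity 8)


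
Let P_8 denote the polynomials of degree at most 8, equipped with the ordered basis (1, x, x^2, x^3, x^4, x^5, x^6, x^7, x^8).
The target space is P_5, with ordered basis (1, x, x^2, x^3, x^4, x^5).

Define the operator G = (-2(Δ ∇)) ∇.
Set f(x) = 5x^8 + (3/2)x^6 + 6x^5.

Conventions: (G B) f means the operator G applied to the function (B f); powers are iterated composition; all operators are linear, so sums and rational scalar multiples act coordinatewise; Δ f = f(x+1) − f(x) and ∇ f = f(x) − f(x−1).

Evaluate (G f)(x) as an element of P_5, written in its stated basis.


g(x) = -3360x^5 + 8400x^4 - 17160x^3 + 16620x^2 - 9900x + 2340

∇ f = 40x^7 - 140x^6 + 289x^5 - (685/2)x^4 + 250x^3 - (205/2)x^2 + 19x - 1/2
∇ ∇ f = 280x^6 - 1680x^5 + 4945x^4 - 8460x^3 + 8635x^2 - 4890x + 1183
Δ ∇ ∇ f = 1680x^5 - 4200x^4 + 8580x^3 - 8310x^2 + 4950x - 1170
(-2(Δ ∇)) ∇ f = -3360x^5 + 8400x^4 - 17160x^3 + 16620x^2 - 9900x + 2340


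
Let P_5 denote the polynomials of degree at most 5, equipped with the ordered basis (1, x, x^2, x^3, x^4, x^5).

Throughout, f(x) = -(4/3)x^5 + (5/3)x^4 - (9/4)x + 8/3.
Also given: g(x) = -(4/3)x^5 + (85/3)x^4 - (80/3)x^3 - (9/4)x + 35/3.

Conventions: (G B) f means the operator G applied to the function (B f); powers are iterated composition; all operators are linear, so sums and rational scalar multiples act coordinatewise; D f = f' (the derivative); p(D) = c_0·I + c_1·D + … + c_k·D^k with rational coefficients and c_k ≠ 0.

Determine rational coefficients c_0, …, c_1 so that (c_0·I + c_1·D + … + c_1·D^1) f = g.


c_0 = 1, c_1 = -4

D^0 f = -(4/3)x^5 + (5/3)x^4 - (9/4)x + 8/3
D^1 f = -(20/3)x^4 + (20/3)x^3 - 9/4
matching coefficients of g against c_0 f + c_1 Df + … from the top degree down determines the c_i
solution: c_0 = 1, c_1 = -4


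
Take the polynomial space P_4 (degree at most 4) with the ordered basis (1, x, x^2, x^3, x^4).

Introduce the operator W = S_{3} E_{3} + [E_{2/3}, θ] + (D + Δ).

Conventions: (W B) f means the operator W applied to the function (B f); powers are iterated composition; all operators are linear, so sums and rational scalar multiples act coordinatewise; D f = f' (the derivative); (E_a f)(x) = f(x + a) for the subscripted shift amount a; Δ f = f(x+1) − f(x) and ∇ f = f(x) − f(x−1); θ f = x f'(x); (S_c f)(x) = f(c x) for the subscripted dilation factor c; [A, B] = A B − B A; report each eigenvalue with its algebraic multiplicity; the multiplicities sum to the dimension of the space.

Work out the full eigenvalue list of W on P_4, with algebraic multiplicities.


image of 1: 1
image of x: 3x + 17/3
image of x^2: 9x^2 + (70/3)x + 98/9
image of x^3: 27x^3 + 89x^2 + (260/3)x + 260/9
image of x^4: 81x^4 + (1004/3)x^3 + (1492/3)x^2 + (2984/9)x + 6706/81
the matrix is upper triangular; its diagonal is (1, 3, 9, 27, 81)
for a triangular matrix the eigenvalues are the diagonal entries, with algebraic multiplicity their repetition count

λ = 1 (multiplicity 1), λ = 3 (multiplicity 1), λ = 9 (multiplicity 1), λ = 27 (multiplicity 1), λ = 81 (multiplicity 1)


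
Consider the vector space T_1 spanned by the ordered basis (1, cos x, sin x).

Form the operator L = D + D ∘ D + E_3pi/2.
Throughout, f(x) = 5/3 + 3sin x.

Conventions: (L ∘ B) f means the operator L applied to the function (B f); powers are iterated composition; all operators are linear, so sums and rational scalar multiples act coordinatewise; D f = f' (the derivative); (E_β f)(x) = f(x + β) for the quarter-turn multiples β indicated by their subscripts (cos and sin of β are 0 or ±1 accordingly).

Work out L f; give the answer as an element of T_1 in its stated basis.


the result is g(x) = 5/3 - 3sin x

D f = 3cos x
D f = 3cos x
D D f = -3sin x
E_3pi/2 f = 5/3 - 3cos x
(D + D ∘ D + E_3pi/2) f = 5/3 - 3sin x


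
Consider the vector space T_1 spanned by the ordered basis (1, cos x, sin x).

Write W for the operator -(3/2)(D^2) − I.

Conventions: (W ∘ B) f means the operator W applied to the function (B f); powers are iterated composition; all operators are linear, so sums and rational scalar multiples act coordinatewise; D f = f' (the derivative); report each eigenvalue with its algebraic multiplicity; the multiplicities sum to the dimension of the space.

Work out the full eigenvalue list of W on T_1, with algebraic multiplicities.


image of 1: -1
image of cos x: (1/2)cos x
image of sin x: (1/2)sin x
the matrix is diagonal; its diagonal is (-1, 1/2, 1/2)
for a triangular matrix the eigenvalues are the diagonal entries, with algebraic multiplicity their repetition count

λ = -1 (multiplicity 1), λ = 1/2 (multiplicity 2)


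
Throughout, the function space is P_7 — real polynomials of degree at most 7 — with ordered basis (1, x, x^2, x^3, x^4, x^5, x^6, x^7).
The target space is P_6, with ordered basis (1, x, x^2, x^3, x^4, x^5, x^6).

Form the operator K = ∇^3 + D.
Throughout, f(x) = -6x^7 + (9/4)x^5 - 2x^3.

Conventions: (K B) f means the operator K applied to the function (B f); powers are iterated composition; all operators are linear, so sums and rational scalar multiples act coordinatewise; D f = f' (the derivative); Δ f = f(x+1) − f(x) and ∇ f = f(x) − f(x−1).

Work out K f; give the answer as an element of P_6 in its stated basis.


the image equals g(x) = -42x^6 - (4995/4)x^4 + 7560x^3 - 18771x^2 + 22275x - 21021/2

∇ f = -42x^6 + 126x^5 - (795/4)x^4 + (375/2)x^3 - (219/2)x^2 + (147/4)x - 23/4
∇ ∇ f = -252x^5 + 1260x^4 - 2895x^3 + 3645x^2 - (4917/2)x + 1401/2
∇ ∇ ∇ f = -1260x^4 + 7560x^3 - 18765x^2 + 22275x - 21021/2
D f = -42x^6 + (45/4)x^4 - 6x^2
(∇^3 + D) f = -42x^6 - (4995/4)x^4 + 7560x^3 - 18771x^2 + 22275x - 21021/2


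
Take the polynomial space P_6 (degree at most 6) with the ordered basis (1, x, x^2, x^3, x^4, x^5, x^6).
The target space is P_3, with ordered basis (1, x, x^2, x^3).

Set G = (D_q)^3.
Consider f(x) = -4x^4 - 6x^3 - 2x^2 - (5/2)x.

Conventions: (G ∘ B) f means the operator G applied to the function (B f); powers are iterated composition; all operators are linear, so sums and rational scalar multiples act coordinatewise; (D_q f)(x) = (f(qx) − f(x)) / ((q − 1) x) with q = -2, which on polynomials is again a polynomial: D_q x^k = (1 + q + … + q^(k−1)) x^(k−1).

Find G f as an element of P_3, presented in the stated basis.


the image equals g(x) = -60x + 18

D_q f = 20x^3 - 18x^2 + 2x - 5/2
D_q D_q f = 60x^2 + 18x + 2
D_q D_q D_q f = -60x + 18


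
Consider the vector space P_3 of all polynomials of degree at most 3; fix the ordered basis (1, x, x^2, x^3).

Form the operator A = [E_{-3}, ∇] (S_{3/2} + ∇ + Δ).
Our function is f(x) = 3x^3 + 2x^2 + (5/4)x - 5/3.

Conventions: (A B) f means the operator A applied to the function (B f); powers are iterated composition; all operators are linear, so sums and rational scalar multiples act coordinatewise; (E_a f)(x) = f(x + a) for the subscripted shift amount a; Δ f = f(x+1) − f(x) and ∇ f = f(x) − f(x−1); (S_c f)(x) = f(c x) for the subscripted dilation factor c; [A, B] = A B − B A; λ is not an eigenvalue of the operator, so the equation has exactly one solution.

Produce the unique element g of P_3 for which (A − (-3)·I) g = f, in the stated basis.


write g with unknown coordinates in the stated basis and equate coefficients in (A − (-3)·I) g = f
solving from the highest basis element down gives g = x^3 + (2/3)x^2 + (5/12)x - 5/9
check: A g = 0
so A g − (-3)·g = 3x^3 + 2x^2 + (5/4)x - 5/3 = f ✓

the image equals g(x) = x^3 + (2/3)x^2 + (5/12)x - 5/9


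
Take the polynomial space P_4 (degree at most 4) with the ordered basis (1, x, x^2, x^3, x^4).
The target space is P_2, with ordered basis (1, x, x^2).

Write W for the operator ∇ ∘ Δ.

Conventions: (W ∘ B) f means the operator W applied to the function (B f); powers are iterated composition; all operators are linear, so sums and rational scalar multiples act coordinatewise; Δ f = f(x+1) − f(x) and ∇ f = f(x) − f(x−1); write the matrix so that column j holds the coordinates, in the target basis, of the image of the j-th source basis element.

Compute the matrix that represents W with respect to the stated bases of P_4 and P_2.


the matrix is [[0, 0, 2, 0, 2]; [0, 0, 0, 6, 0]; [0, 0, 0, 0, 12]] (rows listed top to bottom)

image of 1: 0
image of x: 0
image of x^2: 2
image of x^3: 6x
image of x^4: 12x^2 + 2
each image's coordinates form column j of the matrix


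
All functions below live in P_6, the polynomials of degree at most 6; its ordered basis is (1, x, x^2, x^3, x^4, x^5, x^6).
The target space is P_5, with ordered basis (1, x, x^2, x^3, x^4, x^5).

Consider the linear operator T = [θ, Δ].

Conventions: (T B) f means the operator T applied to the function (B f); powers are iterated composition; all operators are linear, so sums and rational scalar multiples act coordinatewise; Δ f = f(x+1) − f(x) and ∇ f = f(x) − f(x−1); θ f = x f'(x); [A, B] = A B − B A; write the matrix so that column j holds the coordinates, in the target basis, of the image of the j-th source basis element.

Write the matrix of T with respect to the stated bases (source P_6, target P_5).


image of 1: 0
image of x: -1
image of x^2: -2x - 2
image of x^3: -3x^2 - 6x - 3
image of x^4: -4x^3 - 12x^2 - 12x - 4
image of x^5: -5x^4 - 20x^3 - 30x^2 - 20x - 5
image of x^6: -6x^5 - 30x^4 - 60x^3 - 60x^2 - 30x - 6
each image's coordinates form column j of the matrix

the matrix is [[0, -1, -2, -3, -4, -5, -6]; [0, 0, -2, -6, -12, -20, -30]; [0, 0, 0, -3, -12, -30, -60]; [0, 0, 0, 0, -4, -20, -60]; [0, 0, 0, 0, 0, -5, -30]; [0, 0, 0, 0, 0, 0, -6]] (rows listed top to bottom)


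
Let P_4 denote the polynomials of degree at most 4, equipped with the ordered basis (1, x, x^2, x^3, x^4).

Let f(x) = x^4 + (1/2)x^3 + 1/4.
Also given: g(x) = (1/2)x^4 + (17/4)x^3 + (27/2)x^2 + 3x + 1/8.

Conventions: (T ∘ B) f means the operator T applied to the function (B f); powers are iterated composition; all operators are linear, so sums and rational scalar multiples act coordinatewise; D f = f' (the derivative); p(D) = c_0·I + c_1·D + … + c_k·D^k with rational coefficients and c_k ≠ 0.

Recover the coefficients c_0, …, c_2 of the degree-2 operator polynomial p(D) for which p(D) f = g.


D^0 f = x^4 + (1/2)x^3 + 1/4
D^1 f = 4x^3 + (3/2)x^2
D^2 f = 12x^2 + 3x
matching coefficients of g against c_0 f + c_1 Df + … from the top degree down determines the c_i
solution: c_0 = 1/2, c_1 = 1, c_2 = 1

c_0 = 1/2, c_1 = 1, c_2 = 1


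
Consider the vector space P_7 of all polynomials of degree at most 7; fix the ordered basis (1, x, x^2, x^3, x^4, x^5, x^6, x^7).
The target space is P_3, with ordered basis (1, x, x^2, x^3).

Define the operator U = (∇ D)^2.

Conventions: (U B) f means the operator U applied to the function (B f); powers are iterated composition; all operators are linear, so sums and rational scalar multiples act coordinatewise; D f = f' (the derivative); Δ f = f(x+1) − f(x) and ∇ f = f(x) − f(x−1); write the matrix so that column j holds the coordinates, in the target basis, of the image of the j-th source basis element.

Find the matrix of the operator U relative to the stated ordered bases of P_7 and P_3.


the matrix is [[0, 0, 0, 0, 24, -120, 420, -1260]; [0, 0, 0, 0, 0, 120, -720, 2940]; [0, 0, 0, 0, 0, 0, 360, -2520]; [0, 0, 0, 0, 0, 0, 0, 840]] (rows listed top to bottom)

image of 1: 0
image of x: 0
image of x^2: 0
image of x^3: 0
image of x^4: 24
image of x^5: 120x - 120
image of x^6: 360x^2 - 720x + 420
image of x^7: 840x^3 - 2520x^2 + 2940x - 1260
each image's coordinates form column j of the matrix


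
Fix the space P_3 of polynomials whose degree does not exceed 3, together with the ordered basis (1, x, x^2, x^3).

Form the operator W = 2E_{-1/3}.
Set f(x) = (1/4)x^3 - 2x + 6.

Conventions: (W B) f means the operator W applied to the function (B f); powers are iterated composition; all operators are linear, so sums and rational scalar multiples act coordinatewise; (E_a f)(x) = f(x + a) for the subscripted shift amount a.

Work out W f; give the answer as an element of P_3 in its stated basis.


the result is g(x) = (1/2)x^3 - (1/2)x^2 - (23/6)x + 719/54

E_{-1/3} f = (1/4)x^3 - (1/4)x^2 - (23/12)x + 719/108
(2E_{-1/3}) f = (1/2)x^3 - (1/2)x^2 - (23/6)x + 719/54


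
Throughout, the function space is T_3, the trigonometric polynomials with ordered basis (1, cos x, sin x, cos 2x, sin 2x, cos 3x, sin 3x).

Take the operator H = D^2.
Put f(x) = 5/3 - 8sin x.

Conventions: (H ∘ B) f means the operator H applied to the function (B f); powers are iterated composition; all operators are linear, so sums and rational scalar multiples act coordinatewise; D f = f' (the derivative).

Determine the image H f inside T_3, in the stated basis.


D f = -8cos x
D D f = 8sin x

the result is g(x) = 8sin x


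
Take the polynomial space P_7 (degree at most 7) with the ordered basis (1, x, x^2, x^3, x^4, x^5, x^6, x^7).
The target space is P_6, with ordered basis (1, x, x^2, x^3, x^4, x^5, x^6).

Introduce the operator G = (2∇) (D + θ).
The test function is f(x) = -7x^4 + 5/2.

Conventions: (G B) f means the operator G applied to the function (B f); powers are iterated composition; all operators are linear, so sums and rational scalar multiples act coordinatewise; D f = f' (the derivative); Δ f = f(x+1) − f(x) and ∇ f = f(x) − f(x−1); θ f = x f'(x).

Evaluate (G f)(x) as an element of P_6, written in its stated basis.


D f = -28x^3
θ f = -28x^4
(D + θ) f = -28x^4 - 28x^3
∇ (D + θ) f = -112x^3 + 84x^2 - 28x
(2∇) (D + θ) f = -224x^3 + 168x^2 - 56x

the image equals g(x) = -224x^3 + 168x^2 - 56x


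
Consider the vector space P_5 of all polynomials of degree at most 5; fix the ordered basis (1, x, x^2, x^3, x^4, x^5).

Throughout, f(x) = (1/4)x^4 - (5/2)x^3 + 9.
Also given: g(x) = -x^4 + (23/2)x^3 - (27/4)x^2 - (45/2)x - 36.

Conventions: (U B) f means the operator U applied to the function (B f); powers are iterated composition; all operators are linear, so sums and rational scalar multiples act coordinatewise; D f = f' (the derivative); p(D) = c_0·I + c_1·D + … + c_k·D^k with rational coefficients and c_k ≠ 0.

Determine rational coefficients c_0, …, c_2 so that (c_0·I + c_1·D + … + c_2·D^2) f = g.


D^0 f = (1/4)x^4 - (5/2)x^3 + 9
D^1 f = x^3 - (15/2)x^2
D^2 f = 3x^2 - 15x
matching coefficients of g against c_0 f + c_1 Df + … from the top degree down determines the c_i
solution: c_0 = -4, c_1 = 3/2, c_2 = 3/2

p(D) = -4·I + (3/2)·D + (3/2)·D^2, i.e. c_0 = -4, c_1 = 3/2, c_2 = 3/2


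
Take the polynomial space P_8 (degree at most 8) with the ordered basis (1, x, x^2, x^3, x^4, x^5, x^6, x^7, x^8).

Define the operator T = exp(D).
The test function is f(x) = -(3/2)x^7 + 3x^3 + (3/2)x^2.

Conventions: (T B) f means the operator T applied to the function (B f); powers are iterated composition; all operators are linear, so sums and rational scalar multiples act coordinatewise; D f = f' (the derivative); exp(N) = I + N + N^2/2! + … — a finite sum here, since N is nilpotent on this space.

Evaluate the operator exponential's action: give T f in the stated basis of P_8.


order-1 term: -(21/2)x^6 + 9x^2 + 3x
order-2 term: -(63/2)x^5 + 9x + 3/2
order-3 term: -(105/2)x^4 + 3
order-4 term: -(105/2)x^3
order-5 term: -(63/2)x^2
order-6 term: -(21/2)x
order-7 term: -3/2
the series for exp(D) f terminates at order 7
exp(D) f = -(3/2)x^7 - (21/2)x^6 - (63/2)x^5 - (105/2)x^4 - (99/2)x^3 - 21x^2 + (3/2)x + 3

the image equals g(x) = -(3/2)x^7 - (21/2)x^6 - (63/2)x^5 - (105/2)x^4 - (99/2)x^3 - 21x^2 + (3/2)x + 3


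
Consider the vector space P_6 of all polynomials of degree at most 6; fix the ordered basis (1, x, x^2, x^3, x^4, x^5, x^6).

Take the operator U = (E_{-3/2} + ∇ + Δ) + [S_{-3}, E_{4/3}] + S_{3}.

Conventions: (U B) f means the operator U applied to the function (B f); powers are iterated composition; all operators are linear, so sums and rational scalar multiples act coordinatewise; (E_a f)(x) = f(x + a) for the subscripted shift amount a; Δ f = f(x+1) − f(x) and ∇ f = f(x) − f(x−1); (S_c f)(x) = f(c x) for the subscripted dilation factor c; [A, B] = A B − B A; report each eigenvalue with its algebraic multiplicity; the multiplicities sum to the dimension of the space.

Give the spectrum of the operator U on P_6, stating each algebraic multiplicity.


λ = 2 (multiplicity 1), λ = 4 (multiplicity 1), λ = 10 (multiplicity 1), λ = 28 (multiplicity 1), λ = 82 (multiplicity 1), λ = 244 (multiplicity 1), λ = 730 (multiplicity 1)

image of 1: 2
image of x: 4x + 35/6
image of x^2: 10x^2 - 31x - 431/36
image of x^3: 28x^3 + (291/2)x^2 + (539/4)x + 14039/216
image of x^4: 82x^4 - 574x^3 - (1509/2)x^2 - (14435/18)x - 321119/1296
image of x^5: 244x^5 + (4325/2)x^4 + (7725/2)x^3 + (71515/12)x^2 + (1649335/432)x + 7951895/7776
image of x^6: 730x^6 - 7773x^5 - (68985/4)x^4 - (71735/2)x^3 - (1634755/48)x^2 - (8009891/432)x - 190309391/46656
the matrix is upper triangular; its diagonal is (2, 4, 10, 28, 82, 244, 730)
for a triangular matrix the eigenvalues are the diagonal entries, with algebraic multiplicity their repetition count


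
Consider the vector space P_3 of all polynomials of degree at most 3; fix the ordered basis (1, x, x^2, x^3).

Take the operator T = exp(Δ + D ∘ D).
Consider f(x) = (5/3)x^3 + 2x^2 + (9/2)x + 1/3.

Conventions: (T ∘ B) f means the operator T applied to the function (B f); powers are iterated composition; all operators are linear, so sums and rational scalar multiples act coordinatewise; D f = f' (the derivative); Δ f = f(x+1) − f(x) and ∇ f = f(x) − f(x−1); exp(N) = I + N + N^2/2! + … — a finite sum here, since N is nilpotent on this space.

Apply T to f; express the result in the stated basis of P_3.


order-1 term: 5x^2 + 19x + 73/6
order-2 term: 5x + 17
order-3 term: 5/3
the series for exp(Δ + D ∘ D) f terminates at order 3
exp(Δ + D ∘ D) f = (5/3)x^3 + 7x^2 + (57/2)x + 187/6

the image equals g(x) = (5/3)x^3 + 7x^2 + (57/2)x + 187/6


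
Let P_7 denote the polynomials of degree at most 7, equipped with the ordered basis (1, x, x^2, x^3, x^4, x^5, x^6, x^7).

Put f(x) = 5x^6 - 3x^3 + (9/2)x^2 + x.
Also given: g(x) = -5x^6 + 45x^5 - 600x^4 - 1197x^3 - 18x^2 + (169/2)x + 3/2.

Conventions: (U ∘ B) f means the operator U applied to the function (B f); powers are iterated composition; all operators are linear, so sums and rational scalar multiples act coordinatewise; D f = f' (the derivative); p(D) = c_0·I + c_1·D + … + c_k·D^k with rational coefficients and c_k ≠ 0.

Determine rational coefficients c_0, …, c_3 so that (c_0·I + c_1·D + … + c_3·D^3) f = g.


c_0 = -1, c_1 = 3/2, c_2 = -4, c_3 = -2

D^0 f = 5x^6 - 3x^3 + (9/2)x^2 + x
D^1 f = 30x^5 - 9x^2 + 9x + 1
D^2 f = 150x^4 - 18x + 9
D^3 f = 600x^3 - 18
matching coefficients of g against c_0 f + c_1 Df + … from the top degree down determines the c_i
solution: c_0 = -1, c_1 = 3/2, c_2 = -4, c_3 = -2


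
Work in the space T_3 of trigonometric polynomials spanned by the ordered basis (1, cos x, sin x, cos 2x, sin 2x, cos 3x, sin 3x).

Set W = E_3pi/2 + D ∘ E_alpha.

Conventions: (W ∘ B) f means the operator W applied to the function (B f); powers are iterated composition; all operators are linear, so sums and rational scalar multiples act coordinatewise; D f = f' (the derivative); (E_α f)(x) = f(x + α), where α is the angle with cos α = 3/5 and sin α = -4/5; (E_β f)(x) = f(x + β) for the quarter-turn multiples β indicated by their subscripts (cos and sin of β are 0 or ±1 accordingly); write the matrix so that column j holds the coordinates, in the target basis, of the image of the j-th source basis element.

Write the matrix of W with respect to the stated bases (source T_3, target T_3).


the matrix is [[1, 0, 0, 0, 0, 0, 0]; [0, 4/5, -2/5, 0, 0, 0, 0]; [0, 2/5, 4/5, 0, 0, 0, 0]; [0, 0, 0, 23/25, -14/25, 0, 0]; [0, 0, 0, 14/25, 23/25, 0, 0]; [0, 0, 0, 0, 0, 132/125, -226/125]; [0, 0, 0, 0, 0, 226/125, 132/125]] (rows listed top to bottom)

image of 1: 1
image of cos x: (4/5)cos x + (2/5)sin x
image of sin x: -(2/5)cos x + (4/5)sin x
image of cos 2x: (23/25)cos 2x + (14/25)sin 2x
image of sin 2x: -(14/25)cos 2x + (23/25)sin 2x
image of cos 3x: (132/125)cos 3x + (226/125)sin 3x
image of sin 3x: -(226/125)cos 3x + (132/125)sin 3x
each image's coordinates form column j of the matrix


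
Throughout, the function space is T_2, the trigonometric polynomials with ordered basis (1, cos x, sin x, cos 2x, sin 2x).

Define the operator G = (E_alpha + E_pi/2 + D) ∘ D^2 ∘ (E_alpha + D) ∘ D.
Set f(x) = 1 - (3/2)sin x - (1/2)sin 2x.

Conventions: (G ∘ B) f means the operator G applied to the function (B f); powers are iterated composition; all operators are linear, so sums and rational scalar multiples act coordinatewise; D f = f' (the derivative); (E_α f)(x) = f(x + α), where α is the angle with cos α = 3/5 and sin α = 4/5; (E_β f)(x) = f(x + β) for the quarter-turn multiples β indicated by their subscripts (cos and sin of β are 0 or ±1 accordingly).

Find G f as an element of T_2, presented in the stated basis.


D f = -(3/2)cos x - cos 2x
E_alpha D f = -(9/10)cos x + (6/5)sin x + (7/25)cos 2x + (24/25)sin 2x
D D f = (3/2)sin x + 2sin 2x
(E_alpha + D) D f = -(9/10)cos x + (27/10)sin x + (7/25)cos 2x + (74/25)sin 2x
D ((E_alpha + D) ∘ D) f = (27/10)cos x + (9/10)sin x + (148/25)cos 2x - (14/25)sin 2x
D D ((E_alpha + D) ∘ D) f = (9/10)cos x - (27/10)sin x - (28/25)cos 2x - (296/25)sin 2x
E_alpha D^2 ((E_alpha + D) ∘ D) f = -(81/50)cos x - (117/50)sin x - (6908/625)cos 2x + (2744/625)sin 2x
E_pi/2 D^2 ((E_alpha + D) ∘ D) f = -(27/10)cos x - (9/10)sin x + (28/25)cos 2x + (296/25)sin 2x
D D^2 ((E_alpha + D) ∘ D) f = -(27/10)cos x - (9/10)sin x - (592/25)cos 2x + (56/25)sin 2x
(E_alpha + E_pi/2 + D) D^2 ((E_alpha + D) ∘ D) f = -(351/50)cos x - (207/50)sin x - (21008/625)cos 2x + (11544/625)sin 2x

g(x) = -(351/50)cos x - (207/50)sin x - (21008/625)cos 2x + (11544/625)sin 2x


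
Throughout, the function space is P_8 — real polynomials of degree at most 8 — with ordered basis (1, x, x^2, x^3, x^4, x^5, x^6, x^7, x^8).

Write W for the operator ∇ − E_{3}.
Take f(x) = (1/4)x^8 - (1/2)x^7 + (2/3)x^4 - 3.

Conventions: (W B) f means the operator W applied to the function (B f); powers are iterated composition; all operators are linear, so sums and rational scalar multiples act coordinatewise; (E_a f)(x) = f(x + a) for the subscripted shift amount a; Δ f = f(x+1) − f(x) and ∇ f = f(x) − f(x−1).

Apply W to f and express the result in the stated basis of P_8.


g(x) = -(1/4)x^8 - (7/2)x^7 - 63x^6 - 259x^5 - (2942/3)x^4 - (5875/3)x^3 - 2609x^2 - (5659/3)x - 3595/6

∇ f = 2x^7 - (21/2)x^6 + (49/2)x^5 - 35x^4 + (205/6)x^3 - (43/2)x^2 + (49/6)x - 17/12
E_{3} f = (1/4)x^8 + (11/2)x^7 + (105/2)x^6 + (567/2)x^5 + (2837/3)x^4 + (3985/2)x^3 + (5175/2)x^2 + (3789/2)x + 2391/4
(-E_{3}) f = -(1/4)x^8 - (11/2)x^7 - (105/2)x^6 - (567/2)x^5 - (2837/3)x^4 - (3985/2)x^3 - (5175/2)x^2 - (3789/2)x - 2391/4
(∇ − E_{3}) f = -(1/4)x^8 - (7/2)x^7 - 63x^6 - 259x^5 - (2942/3)x^4 - (5875/3)x^3 - 2609x^2 - (5659/3)x - 3595/6


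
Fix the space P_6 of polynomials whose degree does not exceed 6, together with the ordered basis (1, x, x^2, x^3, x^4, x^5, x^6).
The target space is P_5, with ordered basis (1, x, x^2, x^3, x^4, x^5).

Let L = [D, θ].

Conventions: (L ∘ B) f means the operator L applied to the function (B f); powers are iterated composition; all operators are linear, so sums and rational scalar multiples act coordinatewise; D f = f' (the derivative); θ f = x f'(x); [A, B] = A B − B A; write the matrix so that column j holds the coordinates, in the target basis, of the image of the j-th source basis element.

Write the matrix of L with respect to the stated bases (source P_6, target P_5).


the matrix is [[0, 1, 0, 0, 0, 0, 0]; [0, 0, 2, 0, 0, 0, 0]; [0, 0, 0, 3, 0, 0, 0]; [0, 0, 0, 0, 4, 0, 0]; [0, 0, 0, 0, 0, 5, 0]; [0, 0, 0, 0, 0, 0, 6]] (rows listed top to bottom)

image of 1: 0
image of x: 1
image of x^2: 2x
image of x^3: 3x^2
image of x^4: 4x^3
image of x^5: 5x^4
image of x^6: 6x^5
each image's coordinates form column j of the matrix


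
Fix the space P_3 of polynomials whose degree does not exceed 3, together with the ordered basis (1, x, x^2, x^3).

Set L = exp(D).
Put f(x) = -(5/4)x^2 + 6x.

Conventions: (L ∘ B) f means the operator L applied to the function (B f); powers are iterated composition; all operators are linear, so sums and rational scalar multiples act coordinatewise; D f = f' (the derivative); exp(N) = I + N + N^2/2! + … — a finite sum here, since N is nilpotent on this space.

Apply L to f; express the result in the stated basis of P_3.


the image equals g(x) = -(5/4)x^2 + (7/2)x + 19/4

order-1 term: -(5/2)x + 6
order-2 term: -5/4
the series for exp(D) f terminates at order 2
exp(D) f = -(5/4)x^2 + (7/2)x + 19/4


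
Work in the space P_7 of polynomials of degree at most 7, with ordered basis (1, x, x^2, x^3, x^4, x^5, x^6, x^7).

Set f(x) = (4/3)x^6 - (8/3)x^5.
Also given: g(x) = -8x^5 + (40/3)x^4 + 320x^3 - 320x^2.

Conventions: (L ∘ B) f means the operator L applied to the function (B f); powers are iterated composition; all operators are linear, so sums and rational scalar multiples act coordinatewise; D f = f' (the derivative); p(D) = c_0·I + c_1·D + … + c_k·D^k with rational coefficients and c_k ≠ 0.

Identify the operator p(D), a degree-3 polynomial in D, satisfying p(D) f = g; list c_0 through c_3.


D^0 f = (4/3)x^6 - (8/3)x^5
D^1 f = 8x^5 - (40/3)x^4
D^2 f = 40x^4 - (160/3)x^3
D^3 f = 160x^3 - 160x^2
matching coefficients of g against c_0 f + c_1 Df + … from the top degree down determines the c_i
solution: c_0 = 0, c_1 = -1, c_2 = 0, c_3 = 2

c_0 = 0, c_1 = -1, c_2 = 0, c_3 = 2


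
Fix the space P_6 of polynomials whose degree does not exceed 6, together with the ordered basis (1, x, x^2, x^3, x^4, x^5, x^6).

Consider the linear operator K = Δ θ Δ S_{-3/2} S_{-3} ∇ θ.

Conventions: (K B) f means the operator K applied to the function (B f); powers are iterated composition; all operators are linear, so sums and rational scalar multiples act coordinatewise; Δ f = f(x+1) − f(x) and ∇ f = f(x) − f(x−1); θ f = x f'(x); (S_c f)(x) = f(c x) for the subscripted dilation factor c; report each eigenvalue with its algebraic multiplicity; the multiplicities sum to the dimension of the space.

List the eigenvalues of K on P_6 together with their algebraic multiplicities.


image of 1: 0
image of x: 0
image of x^2: 0
image of x^3: 729/2
image of x^4: 17496x + 12150
image of x^5: (1476225/4)x^2 + (2241675/4)x + 496125/2
image of x^6: 5314410x^3 + (50486895/4)x^2 + (47468835/4)x + 32349375/8
the matrix is upper triangular; its diagonal is (0, 0, 0, 0, 0, 0, 0)
for a triangular matrix the eigenvalues are the diagonal entries, with algebraic multiplicity their repetition count

λ = 0 (multiplicity 7)


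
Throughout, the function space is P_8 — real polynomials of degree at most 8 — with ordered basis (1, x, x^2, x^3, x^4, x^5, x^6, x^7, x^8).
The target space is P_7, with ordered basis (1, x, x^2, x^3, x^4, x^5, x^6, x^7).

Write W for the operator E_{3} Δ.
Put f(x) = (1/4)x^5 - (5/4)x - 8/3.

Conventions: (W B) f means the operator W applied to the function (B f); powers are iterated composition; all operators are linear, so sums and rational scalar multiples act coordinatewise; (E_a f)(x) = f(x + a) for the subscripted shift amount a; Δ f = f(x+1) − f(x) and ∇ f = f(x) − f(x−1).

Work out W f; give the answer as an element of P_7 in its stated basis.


the image equals g(x) = (5/4)x^4 + (35/2)x^3 + (185/2)x^2 + (875/4)x + 194

Δ f = (5/4)x^4 + (5/2)x^3 + (5/2)x^2 + (5/4)x - 1
E_{3} Δ f = (5/4)x^4 + (35/2)x^3 + (185/2)x^2 + (875/4)x + 194


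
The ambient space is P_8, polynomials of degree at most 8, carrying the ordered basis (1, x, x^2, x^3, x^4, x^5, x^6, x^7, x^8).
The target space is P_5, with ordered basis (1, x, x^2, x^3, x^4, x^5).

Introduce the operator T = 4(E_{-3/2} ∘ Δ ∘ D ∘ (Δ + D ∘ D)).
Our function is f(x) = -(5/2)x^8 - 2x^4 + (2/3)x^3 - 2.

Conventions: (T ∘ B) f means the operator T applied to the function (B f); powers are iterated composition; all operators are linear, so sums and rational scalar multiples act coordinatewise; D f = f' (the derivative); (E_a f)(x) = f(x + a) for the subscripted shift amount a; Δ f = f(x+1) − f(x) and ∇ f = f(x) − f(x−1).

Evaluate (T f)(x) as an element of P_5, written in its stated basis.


Δ f = -20x^7 - 70x^6 - 140x^5 - 175x^4 - 148x^3 - 80x^2 - 26x - 23/6
D f = -20x^7 - 8x^3 + 2x^2
D D f = -140x^6 - 24x^2 + 4x
(Δ + D ∘ D) f = -20x^7 - 210x^6 - 140x^5 - 175x^4 - 148x^3 - 104x^2 - 22x - 23/6
D (Δ + D ∘ D) f = -140x^6 - 1260x^5 - 700x^4 - 700x^3 - 444x^2 - 208x - 22
Δ D (Δ + D ∘ D) f = -840x^5 - 8400x^4 - 18200x^3 - 21000x^2 - 12928x - 3452
E_{-3/2} Δ D (Δ + D ∘ D) f = -840x^5 - 2100x^4 + 13300x^3 - 24150x^2 + (38719/2)x - 24125/4
(4(E_{-3/2} ∘ Δ ∘ D ∘ (Δ + D ∘ D))) f = -3360x^5 - 8400x^4 + 53200x^3 - 96600x^2 + 77438x - 24125

the image equals g(x) = -3360x^5 - 8400x^4 + 53200x^3 - 96600x^2 + 77438x - 24125


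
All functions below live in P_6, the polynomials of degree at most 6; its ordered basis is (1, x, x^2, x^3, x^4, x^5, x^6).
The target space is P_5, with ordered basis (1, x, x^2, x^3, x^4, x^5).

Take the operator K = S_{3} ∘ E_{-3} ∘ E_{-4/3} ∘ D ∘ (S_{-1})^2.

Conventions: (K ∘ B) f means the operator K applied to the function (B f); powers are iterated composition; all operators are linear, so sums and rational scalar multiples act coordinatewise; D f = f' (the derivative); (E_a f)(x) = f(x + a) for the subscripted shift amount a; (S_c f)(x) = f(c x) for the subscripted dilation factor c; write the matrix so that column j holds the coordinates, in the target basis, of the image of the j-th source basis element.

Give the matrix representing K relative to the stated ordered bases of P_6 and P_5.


the matrix is [[0, 1, -26/3, 169/3, -8788/27, 142805/81, -742586/81]; [0, 0, 6, -78, 676, -43940/9, 285610/9]; [0, 0, 0, 27, -468, 5070, -43940]; [0, 0, 0, 0, 108, -2340, 30420]; [0, 0, 0, 0, 0, 405, -10530]; [0, 0, 0, 0, 0, 0, 1458]] (rows listed top to bottom)

image of 1: 0
image of x: 1
image of x^2: 6x - 26/3
image of x^3: 27x^2 - 78x + 169/3
image of x^4: 108x^3 - 468x^2 + 676x - 8788/27
image of x^5: 405x^4 - 2340x^3 + 5070x^2 - (43940/9)x + 142805/81
image of x^6: 1458x^5 - 10530x^4 + 30420x^3 - 43940x^2 + (285610/9)x - 742586/81
each image's coordinates form column j of the matrix


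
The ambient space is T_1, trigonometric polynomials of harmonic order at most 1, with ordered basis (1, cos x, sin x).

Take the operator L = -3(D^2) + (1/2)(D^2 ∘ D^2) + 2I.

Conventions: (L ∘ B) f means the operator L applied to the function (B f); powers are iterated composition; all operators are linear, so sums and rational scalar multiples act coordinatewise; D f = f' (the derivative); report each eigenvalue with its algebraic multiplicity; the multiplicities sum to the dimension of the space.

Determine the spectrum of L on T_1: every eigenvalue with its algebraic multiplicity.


λ = 2 (multiplicity 1), λ = 11/2 (multiplicity 2)

image of 1: 2
image of cos x: (11/2)cos x
image of sin x: (11/2)sin x
the matrix is diagonal; its diagonal is (2, 11/2, 11/2)
for a triangular matrix the eigenvalues are the diagonal entries, with algebraic multiplicity their repetition count
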